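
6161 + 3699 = 9860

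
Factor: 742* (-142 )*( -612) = 64482768=2^4 * 3^2 * 7^1*17^1*53^1*71^1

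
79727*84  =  6697068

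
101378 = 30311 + 71067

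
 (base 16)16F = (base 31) bq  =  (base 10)367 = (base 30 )c7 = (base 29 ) cj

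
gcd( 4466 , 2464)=154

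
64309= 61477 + 2832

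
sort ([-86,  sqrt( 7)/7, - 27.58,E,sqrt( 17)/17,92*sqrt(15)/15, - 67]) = [ - 86 , - 67, - 27.58,sqrt(17)/17, sqrt(7)/7,E,92*sqrt( 15)/15]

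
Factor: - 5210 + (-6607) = - 3^2*13^1 * 101^1 = -  11817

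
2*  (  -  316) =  - 632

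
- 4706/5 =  - 4706/5= -941.20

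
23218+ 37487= 60705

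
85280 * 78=6651840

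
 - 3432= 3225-6657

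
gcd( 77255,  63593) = 1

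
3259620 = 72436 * 45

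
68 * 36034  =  2450312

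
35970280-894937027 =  - 858966747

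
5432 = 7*776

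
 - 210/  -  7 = 30/1  =  30.00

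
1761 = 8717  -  6956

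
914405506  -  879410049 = 34995457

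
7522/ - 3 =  - 2508 + 2/3 = -2507.33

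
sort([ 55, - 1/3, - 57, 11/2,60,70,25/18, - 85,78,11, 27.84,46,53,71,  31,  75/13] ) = [  -  85,-57, - 1/3,25/18, 11/2,75/13,11,27.84,31, 46,53,55, 60, 70,71,78 ] 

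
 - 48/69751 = -1+69703/69751=- 0.00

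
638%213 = 212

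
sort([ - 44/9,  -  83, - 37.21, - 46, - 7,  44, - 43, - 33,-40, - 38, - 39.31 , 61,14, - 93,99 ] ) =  [ - 93,-83,-46, - 43, - 40,  -  39.31,-38, - 37.21,- 33, - 7,-44/9,14,44,61 , 99 ] 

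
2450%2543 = 2450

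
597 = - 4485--5082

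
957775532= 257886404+699889128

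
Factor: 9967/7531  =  17^( - 1) *443^( -1)*9967^1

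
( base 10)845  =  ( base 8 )1515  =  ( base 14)445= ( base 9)1138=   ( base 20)225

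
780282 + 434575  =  1214857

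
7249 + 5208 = 12457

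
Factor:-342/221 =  - 2^1*3^2 * 13^(-1)*17^( - 1)*19^1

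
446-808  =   - 362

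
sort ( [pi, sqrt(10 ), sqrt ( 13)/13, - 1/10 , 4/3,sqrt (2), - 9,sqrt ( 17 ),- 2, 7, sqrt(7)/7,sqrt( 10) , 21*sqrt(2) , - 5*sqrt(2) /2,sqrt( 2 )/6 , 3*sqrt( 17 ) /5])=[ - 9,-5*sqrt( 2 ) /2, - 2, - 1/10, sqrt( 2 ) /6, sqrt( 13 ) /13,sqrt( 7)/7, 4/3, sqrt(2),3* sqrt(17 )/5,  pi,sqrt( 10)  ,  sqrt( 10), sqrt( 17 ), 7, 21*sqrt ( 2) ] 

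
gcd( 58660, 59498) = 838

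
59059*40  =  2362360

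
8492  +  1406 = 9898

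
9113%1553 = 1348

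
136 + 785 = 921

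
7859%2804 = 2251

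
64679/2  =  64679/2 = 32339.50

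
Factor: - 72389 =-191^1*379^1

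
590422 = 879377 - 288955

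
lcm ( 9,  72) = 72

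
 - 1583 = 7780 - 9363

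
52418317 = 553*94789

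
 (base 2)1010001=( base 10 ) 81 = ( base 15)56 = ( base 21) 3I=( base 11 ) 74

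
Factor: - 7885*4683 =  - 3^1*5^1*7^1*19^1*83^1*223^1 = -36925455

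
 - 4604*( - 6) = 27624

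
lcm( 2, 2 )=2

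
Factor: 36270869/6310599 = 3^(  -  1 )*79^(  -  1)*347^1*26627^ ( - 1)*104527^1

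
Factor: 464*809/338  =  187688/169 = 2^3*13^( - 2)*29^1 * 809^1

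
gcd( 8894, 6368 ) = 2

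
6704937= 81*82777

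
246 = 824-578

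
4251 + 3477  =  7728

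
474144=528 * 898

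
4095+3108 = 7203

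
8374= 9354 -980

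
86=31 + 55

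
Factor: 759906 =2^1*3^2*7^1*37^1*163^1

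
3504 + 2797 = 6301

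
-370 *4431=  - 1639470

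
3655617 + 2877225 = 6532842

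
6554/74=3277/37= 88.57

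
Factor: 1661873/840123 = 87467/44217= 3^( - 2)*17^(  -  3)*47^1 * 1861^1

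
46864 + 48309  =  95173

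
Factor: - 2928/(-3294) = 2^3*3^ ( - 2) = 8/9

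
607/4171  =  607/4171= 0.15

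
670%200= 70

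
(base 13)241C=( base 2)1001111100111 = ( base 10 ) 5095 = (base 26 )7dp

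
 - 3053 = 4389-7442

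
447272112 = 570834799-123562687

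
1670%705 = 260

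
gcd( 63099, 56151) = 9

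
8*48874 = 390992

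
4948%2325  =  298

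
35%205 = 35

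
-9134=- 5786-3348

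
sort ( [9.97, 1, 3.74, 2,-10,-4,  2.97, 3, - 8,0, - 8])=[ - 10, - 8, - 8, - 4,0, 1,  2,2.97, 3, 3.74,9.97] 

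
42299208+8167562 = 50466770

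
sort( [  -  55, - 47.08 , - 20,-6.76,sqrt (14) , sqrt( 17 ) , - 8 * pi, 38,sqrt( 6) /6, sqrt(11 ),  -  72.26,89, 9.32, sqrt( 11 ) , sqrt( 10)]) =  [- 72.26,-55,  -  47.08, - 8 * pi, - 20, - 6.76, sqrt( 6 ) /6, sqrt( 10),sqrt( 11 ),sqrt( 11 ),sqrt( 14), sqrt (17), 9.32,38, 89 ]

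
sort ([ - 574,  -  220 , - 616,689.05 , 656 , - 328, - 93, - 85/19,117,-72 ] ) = [ - 616, -574, - 328, - 220, - 93, - 72, - 85/19,117, 656, 689.05 ] 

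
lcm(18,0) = 0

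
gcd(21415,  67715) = 5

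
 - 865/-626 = 1+239/626=1.38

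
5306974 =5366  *989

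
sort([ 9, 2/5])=[2/5 , 9]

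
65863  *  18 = 1185534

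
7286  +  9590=16876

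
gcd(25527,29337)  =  381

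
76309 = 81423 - 5114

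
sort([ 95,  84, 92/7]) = [ 92/7, 84, 95 ]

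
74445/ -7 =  -10635+0/1= -10635.00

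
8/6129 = 8/6129 = 0.00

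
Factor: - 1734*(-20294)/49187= 35189796/49187 = 2^2*3^1*17^2*73^1*101^(-1)*139^1*487^(  -  1 ) 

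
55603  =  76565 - 20962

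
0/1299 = 0  =  0.00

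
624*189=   117936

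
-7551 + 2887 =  - 4664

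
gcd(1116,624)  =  12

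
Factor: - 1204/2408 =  - 1/2 = - 2^(- 1 )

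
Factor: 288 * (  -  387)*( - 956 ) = 106551936 = 2^7 * 3^4*43^1*239^1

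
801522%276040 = 249442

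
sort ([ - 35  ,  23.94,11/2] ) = [-35, 11/2, 23.94 ] 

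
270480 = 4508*60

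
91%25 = 16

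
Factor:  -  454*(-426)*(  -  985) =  - 2^2*3^1*5^1*71^1*197^1*227^1=- 190502940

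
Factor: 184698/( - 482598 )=  -  31/81= - 3^( - 4 )*31^1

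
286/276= 143/138 = 1.04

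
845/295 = 169/59 = 2.86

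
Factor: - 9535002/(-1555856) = 2^(  -  3 )*3^1  *  701^1*2267^1* 97241^( - 1 ) = 4767501/777928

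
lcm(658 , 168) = 7896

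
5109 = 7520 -2411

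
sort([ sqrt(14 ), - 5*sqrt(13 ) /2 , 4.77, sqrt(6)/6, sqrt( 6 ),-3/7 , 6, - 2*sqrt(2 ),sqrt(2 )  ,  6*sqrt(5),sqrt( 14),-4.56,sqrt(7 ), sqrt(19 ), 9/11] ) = [ - 5*sqrt( 13 )/2,-4.56,-2*sqrt( 2 ), - 3/7,sqrt( 6 ) /6,9/11,sqrt ( 2), sqrt (6 ),sqrt(7 ), sqrt(14 ), sqrt(14), sqrt( 19 ), 4.77, 6 , 6 *sqrt (5)]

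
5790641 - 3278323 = 2512318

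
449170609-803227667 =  - 354057058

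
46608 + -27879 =18729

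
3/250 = 3/250= 0.01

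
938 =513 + 425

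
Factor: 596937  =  3^1*11^1 * 18089^1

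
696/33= 21+1/11 = 21.09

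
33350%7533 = 3218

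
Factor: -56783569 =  - 56783569^1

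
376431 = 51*7381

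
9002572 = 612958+8389614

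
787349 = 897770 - 110421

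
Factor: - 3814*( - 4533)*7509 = 129822064758 = 2^1*3^2*1511^1*1907^1*2503^1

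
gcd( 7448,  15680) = 392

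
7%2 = 1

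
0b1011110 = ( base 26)3G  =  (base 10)94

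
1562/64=781/32 = 24.41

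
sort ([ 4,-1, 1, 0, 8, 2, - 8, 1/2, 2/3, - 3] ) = [  -  8,  -  3, - 1,0, 1/2, 2/3, 1, 2,4,  8]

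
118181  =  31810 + 86371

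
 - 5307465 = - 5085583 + -221882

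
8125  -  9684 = -1559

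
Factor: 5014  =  2^1*23^1 * 109^1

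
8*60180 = 481440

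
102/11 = 102/11 = 9.27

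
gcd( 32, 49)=1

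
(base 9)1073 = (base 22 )1e3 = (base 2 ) 1100011011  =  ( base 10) 795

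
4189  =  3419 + 770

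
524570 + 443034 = 967604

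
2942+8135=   11077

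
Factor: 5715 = 3^2*5^1*127^1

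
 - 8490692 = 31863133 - 40353825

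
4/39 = 4/39=0.10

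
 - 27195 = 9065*( - 3)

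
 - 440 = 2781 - 3221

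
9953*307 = 3055571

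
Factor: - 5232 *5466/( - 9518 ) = 14299056/4759 = 2^4*3^2 *109^1*911^1*4759^( - 1 )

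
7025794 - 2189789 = 4836005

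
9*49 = 441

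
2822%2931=2822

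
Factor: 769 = 769^1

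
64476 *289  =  18633564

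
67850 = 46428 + 21422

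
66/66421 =66/66421 =0.00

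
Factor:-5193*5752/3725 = -2^3*3^2*5^(-2)*149^( - 1)*577^1*719^1 = - 29870136/3725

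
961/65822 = 961/65822  =  0.01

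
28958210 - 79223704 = -50265494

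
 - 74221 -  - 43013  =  - 31208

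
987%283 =138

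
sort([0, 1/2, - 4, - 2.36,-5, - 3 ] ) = [- 5,  -  4, - 3, - 2.36,0,1/2]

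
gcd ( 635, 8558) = 1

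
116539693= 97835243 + 18704450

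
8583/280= 8583/280 = 30.65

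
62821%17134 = 11419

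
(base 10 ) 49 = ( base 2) 110001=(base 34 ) 1F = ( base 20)29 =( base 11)45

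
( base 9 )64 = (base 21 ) 2G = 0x3a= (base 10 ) 58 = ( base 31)1r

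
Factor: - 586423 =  - 41^1*14303^1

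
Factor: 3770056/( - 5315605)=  - 2^3*5^ ( -1) * 17^1*19^1*37^( - 1) *59^(  -  1 )*487^ ( - 1)* 1459^1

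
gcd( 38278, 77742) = 2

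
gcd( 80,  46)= 2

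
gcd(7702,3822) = 2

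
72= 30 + 42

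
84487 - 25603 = 58884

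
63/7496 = 63/7496 = 0.01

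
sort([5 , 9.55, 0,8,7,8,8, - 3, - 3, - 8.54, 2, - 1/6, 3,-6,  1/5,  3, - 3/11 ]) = [ - 8.54,  -  6, - 3, - 3, - 3/11,  -  1/6,0, 1/5, 2,3,3,5,7,  8,8,8,9.55 ] 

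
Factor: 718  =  2^1*359^1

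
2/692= 1/346= 0.00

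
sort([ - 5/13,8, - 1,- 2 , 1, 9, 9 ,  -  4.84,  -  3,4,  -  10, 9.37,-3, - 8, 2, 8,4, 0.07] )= [-10, - 8 ,-4.84,-3,  -  3, - 2, - 1, - 5/13, 0.07,1, 2 , 4,4, 8, 8, 9,9  ,  9.37]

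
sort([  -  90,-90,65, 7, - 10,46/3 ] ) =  [ -90, - 90,-10,7,46/3,65 ]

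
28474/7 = 4067 + 5/7 = 4067.71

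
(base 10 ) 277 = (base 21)D4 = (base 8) 425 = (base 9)337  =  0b100010101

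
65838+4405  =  70243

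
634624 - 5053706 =-4419082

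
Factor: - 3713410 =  - 2^1*5^1*371341^1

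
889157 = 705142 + 184015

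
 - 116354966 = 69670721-186025687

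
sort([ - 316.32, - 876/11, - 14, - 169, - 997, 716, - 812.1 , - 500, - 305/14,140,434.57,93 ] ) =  [ - 997, -812.1 , -500, - 316.32, - 169,-876/11, - 305/14,-14,93, 140,434.57,716 ] 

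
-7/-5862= 7/5862 = 0.00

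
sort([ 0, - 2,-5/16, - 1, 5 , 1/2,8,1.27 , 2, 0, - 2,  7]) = [ - 2,-2,  -  1, - 5/16,  0, 0,1/2, 1.27,2, 5, 7  ,  8]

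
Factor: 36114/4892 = 18057/2446= 2^( - 1 )*3^1*13^1*463^1 * 1223^ (  -  1 )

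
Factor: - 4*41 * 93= - 15252 = - 2^2 * 3^1*  31^1*41^1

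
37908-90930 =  - 53022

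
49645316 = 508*97727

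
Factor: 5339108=2^2*103^1*12959^1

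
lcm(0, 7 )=0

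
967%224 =71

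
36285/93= 390 + 5/31= 390.16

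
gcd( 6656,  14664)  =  104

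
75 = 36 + 39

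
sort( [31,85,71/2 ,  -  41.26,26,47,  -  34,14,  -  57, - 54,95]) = [ - 57, - 54, -41.26, - 34,  14,  26, 31,71/2,47, 85,95 ] 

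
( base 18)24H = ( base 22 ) 1bb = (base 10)737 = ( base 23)191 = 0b1011100001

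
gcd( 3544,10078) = 2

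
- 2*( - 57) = 114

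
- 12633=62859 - 75492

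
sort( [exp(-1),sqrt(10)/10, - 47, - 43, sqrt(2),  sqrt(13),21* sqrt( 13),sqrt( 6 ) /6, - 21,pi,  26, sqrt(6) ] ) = [ - 47, - 43,- 21,sqrt(10)/10,exp( - 1),sqrt(6 ) /6, sqrt( 2 ),  sqrt ( 6),  pi, sqrt( 13), 26,21*sqrt ( 13) ]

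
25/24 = 1 + 1/24 = 1.04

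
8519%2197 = 1928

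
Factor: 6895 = 5^1*7^1*197^1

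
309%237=72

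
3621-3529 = 92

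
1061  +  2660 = 3721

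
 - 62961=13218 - 76179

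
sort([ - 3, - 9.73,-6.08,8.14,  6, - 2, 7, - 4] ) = [-9.73 , - 6.08, -4 , - 3,-2, 6,7, 8.14]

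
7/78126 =7/78126=0.00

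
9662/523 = 9662/523=18.47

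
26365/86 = 26365/86 = 306.57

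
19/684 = 1/36 = 0.03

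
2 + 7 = 9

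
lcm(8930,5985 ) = 562590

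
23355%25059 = 23355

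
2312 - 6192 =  - 3880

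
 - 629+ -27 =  - 656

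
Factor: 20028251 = 47^1 * 359^1 * 1187^1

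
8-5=3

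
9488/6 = 4744/3 = 1581.33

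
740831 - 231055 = 509776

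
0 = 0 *53295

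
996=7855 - 6859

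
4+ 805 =809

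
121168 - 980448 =-859280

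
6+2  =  8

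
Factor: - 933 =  - 3^1*311^1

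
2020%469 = 144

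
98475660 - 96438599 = 2037061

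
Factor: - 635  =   - 5^1*127^1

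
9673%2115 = 1213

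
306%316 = 306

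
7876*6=47256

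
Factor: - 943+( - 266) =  - 1209 =- 3^1 * 13^1*31^1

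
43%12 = 7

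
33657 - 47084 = - 13427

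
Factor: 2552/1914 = 2^2*3^( - 1 ) = 4/3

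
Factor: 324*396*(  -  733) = - 94046832 = - 2^4*3^6*11^1*733^1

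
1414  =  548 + 866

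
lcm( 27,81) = 81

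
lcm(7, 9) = 63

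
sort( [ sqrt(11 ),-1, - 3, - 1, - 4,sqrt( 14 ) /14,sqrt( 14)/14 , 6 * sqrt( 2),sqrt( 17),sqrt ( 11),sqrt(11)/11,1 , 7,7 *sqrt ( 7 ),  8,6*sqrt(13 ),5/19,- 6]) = [ - 6, - 4, - 3,-1, - 1, 5/19, sqrt( 14)/14, sqrt (14)/14,sqrt( 11 ) /11,1,sqrt( 11),sqrt( 11), sqrt (17 ),7,8, 6*sqrt (2),7*sqrt(7),6*sqrt (13 ) ] 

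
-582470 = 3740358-4322828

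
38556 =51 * 756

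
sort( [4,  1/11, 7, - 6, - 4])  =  [ - 6, - 4,  1/11,4 , 7]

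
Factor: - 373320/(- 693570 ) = 204/379 = 2^2 * 3^1 * 17^1*379^(-1 )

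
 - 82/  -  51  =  1+ 31/51 = 1.61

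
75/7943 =75/7943 = 0.01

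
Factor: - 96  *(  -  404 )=38784 = 2^7*3^1*101^1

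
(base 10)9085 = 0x237D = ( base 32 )8rt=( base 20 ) 12e5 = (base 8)21575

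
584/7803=584/7803 = 0.07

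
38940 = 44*885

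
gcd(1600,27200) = 1600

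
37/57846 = 37/57846 = 0.00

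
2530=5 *506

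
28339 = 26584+1755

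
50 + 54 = 104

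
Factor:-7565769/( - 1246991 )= 3^2 * 23^(-1)*61^1*13781^1*54217^(-1) 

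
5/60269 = 5/60269 = 0.00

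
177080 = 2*88540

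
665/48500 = 133/9700 = 0.01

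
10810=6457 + 4353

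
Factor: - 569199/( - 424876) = 2^( - 2)* 3^1*106219^ ( - 1)*189733^1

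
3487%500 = 487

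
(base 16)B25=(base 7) 11214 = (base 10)2853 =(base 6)21113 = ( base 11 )2164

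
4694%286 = 118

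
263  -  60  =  203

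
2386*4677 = 11159322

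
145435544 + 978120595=1123556139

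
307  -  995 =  - 688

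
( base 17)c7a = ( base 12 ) 20B9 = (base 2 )111000001101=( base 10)3597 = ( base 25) 5IM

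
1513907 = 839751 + 674156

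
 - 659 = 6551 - 7210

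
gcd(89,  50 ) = 1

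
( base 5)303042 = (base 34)8FE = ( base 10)9772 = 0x262c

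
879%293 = 0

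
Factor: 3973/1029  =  3^(  -  1 )*7^( - 3 )*29^1*137^1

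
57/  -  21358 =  - 1+21301/21358 = -  0.00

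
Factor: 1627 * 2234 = 3634718 = 2^1*1117^1*1627^1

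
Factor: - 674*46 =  -31004 = - 2^2*23^1*337^1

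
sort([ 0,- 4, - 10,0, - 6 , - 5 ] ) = [ - 10, - 6, - 5, - 4, 0,  0 ] 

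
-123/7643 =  - 1 + 7520/7643  =  -0.02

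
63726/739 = 86 + 172/739 = 86.23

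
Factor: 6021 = 3^3*223^1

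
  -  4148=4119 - 8267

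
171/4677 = 57/1559 = 0.04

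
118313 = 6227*19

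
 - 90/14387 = -90/14387  =  -0.01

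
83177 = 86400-3223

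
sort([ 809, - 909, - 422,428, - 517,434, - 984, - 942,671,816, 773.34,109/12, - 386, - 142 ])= [ - 984, - 942, - 909, - 517, - 422,-386, - 142,109/12,428,434, 671, 773.34,  809, 816]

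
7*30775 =215425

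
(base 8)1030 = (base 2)1000011000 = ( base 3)201212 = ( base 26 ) kg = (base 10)536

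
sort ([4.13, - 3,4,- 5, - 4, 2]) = [ - 5 ,-4,-3,2,4,4.13 ] 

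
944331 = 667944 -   -  276387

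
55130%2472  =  746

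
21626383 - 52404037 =-30777654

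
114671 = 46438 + 68233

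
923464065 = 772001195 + 151462870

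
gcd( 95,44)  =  1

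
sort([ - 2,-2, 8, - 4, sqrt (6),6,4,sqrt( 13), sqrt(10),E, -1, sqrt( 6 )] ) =[ - 4,  -  2,  -  2, - 1,sqrt(6), sqrt(6),E,sqrt( 10), sqrt( 13),4,6,8] 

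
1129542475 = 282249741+847292734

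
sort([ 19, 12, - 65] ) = [ -65,12, 19]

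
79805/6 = 79805/6=13300.83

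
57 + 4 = 61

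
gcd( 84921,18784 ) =1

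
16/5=3  +  1/5 = 3.20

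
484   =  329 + 155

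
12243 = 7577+4666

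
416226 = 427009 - 10783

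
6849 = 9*761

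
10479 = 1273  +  9206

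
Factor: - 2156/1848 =  -  7/6 = -2^ ( - 1)*3^( - 1)*7^1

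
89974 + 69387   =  159361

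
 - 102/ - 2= 51+ 0/1 = 51.00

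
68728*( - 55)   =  -3780040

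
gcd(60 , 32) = 4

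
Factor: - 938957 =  - 967^1*971^1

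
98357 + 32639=130996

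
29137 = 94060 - 64923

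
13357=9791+3566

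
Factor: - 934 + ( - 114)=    - 2^3*131^1 = -  1048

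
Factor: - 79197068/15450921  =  -2^2*3^ (-2)*47^1*8963^1*36527^ ( - 1 ) = -1685044/328743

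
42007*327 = 13736289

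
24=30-6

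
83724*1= 83724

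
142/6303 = 142/6303  =  0.02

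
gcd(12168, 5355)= 9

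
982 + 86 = 1068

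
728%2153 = 728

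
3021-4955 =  - 1934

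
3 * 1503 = 4509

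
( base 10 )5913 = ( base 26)8jb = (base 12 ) 3509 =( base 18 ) 1049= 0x1719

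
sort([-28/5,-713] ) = [-713, - 28/5]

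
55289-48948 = 6341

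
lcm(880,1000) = 22000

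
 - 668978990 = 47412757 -716391747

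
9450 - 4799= 4651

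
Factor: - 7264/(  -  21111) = 2^5*3^( - 1)*31^( - 1) =32/93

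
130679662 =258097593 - 127417931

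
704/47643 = 704/47643 = 0.01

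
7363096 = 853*8632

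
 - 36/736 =- 9/184 =- 0.05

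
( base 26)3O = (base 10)102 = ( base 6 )250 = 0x66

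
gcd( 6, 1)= 1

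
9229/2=9229/2=4614.50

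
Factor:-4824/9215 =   -  2^3 *3^2*5^ ( - 1 ) * 19^( - 1)* 67^1*97^(  -  1 ) 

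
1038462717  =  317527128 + 720935589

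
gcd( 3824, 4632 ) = 8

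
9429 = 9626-197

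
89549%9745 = 1844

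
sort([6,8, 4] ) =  [ 4, 6,  8] 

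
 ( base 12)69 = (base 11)74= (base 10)81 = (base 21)3I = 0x51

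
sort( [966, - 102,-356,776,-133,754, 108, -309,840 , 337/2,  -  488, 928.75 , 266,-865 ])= [- 865,- 488, - 356,-309, -133 , - 102 , 108, 337/2, 266, 754, 776,840, 928.75, 966]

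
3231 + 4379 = 7610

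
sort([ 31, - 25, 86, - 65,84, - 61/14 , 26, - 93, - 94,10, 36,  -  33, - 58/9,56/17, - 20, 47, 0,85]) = [-94, - 93,- 65, - 33,-25, - 20, - 58/9,  -  61/14,0,56/17, 10,26, 31, 36 , 47 , 84,85,  86 ]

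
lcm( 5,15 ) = 15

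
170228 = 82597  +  87631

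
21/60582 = 7/20194 = 0.00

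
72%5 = 2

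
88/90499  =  88/90499  =  0.00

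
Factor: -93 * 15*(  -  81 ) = 112995= 3^6 * 5^1*31^1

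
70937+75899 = 146836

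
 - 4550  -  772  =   - 5322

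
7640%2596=2448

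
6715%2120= 355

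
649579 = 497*1307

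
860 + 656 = 1516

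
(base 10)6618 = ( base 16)19DA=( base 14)25aa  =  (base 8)14732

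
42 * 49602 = 2083284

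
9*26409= 237681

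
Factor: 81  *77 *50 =311850 = 2^1*3^4*5^2*7^1*11^1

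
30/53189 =30/53189 = 0.00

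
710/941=710/941 = 0.75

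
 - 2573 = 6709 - 9282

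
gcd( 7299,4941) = 9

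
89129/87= 1024+41/87=   1024.47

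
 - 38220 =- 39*980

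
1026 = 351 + 675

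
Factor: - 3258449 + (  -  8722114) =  - 3^1*7^1*17^1*37^1 * 907^1 = - 11980563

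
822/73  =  822/73 = 11.26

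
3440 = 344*10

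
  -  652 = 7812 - 8464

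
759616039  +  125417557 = 885033596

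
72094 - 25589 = 46505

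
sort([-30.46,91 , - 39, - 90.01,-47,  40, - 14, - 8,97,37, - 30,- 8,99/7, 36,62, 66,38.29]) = [-90.01, - 47 , -39, - 30.46, - 30,-14,-8,-8, 99/7,36,37,38.29,40,62,66 , 91,97] 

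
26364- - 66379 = 92743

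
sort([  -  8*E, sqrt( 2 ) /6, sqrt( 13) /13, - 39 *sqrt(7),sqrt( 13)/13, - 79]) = [ - 39*sqrt(7),  -  79, - 8* E,sqrt(2 ) /6, sqrt( 13)/13, sqrt(13 ) /13]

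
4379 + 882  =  5261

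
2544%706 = 426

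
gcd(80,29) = 1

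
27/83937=9/27979 = 0.00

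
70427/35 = 10061/5 = 2012.20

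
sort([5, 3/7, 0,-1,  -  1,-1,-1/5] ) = [  -  1 ,-1, - 1, - 1/5, 0,3/7, 5]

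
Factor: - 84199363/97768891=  - 11^( - 1) *41^1*563^ (-1)*15787^ (-1)*2053643^1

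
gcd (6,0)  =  6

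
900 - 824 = 76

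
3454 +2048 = 5502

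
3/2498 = 3/2498  =  0.00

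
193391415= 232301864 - 38910449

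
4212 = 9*468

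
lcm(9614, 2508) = 57684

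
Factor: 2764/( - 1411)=-2^2*17^( - 1) * 83^( - 1)* 691^1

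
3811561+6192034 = 10003595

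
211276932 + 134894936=346171868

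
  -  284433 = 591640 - 876073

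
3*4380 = 13140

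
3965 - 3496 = 469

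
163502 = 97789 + 65713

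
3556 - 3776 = - 220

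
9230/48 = 4615/24 = 192.29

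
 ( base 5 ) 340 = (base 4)1133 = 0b1011111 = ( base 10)95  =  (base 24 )3N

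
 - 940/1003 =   -  940/1003 = - 0.94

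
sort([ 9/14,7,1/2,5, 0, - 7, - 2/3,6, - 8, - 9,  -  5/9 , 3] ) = [ - 9, - 8,-7, - 2/3, - 5/9,0, 1/2,9/14,3, 5,6, 7]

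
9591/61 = 9591/61 = 157.23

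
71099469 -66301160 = 4798309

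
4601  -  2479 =2122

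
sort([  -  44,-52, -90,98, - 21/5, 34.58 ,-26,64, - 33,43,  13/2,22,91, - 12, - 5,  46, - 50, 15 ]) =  [-90,-52, - 50, - 44, - 33,-26, - 12, - 5,- 21/5,13/2,  15, 22,34.58,43,  46,64, 91, 98 ] 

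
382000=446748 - 64748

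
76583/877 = 87 + 284/877 = 87.32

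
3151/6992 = 137/304 = 0.45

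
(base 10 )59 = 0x3B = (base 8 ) 73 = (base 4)323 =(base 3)2012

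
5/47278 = 5/47278 = 0.00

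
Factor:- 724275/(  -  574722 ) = 2^ (  -  1)*5^2*37^1 * 367^(- 1 ) = 925/734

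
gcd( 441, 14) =7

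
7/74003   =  7/74003 = 0.00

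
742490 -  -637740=1380230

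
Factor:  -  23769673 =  - 257^1*92489^1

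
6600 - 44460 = - 37860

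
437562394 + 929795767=1367358161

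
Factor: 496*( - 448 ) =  - 222208= -  2^10  *7^1*31^1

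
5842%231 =67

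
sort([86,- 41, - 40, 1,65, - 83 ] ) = [ - 83, - 41, - 40, 1,  65,86 ]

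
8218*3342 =27464556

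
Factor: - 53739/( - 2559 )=21 = 3^1* 7^1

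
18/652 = 9/326 = 0.03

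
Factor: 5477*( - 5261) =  - 5261^1*5477^1 = - 28814497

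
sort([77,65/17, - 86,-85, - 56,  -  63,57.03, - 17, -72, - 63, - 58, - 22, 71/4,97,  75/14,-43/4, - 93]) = [ - 93,-86,  -  85, - 72, - 63, - 63,-58,  -  56,-22, - 17, - 43/4, 65/17,75/14,71/4,57.03,77,97]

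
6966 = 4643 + 2323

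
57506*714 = 41059284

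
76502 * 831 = 63573162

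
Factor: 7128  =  2^3 * 3^4*11^1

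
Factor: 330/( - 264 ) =  -  2^(-2 ) * 5^1 = -5/4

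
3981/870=4 + 167/290= 4.58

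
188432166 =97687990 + 90744176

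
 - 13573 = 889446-903019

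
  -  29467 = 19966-49433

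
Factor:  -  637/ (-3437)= 7^1 * 13^1* 491^( - 1 )  =  91/491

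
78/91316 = 39/45658 = 0.00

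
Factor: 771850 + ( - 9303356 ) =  - 8531506 = - 2^1*131^1*32563^1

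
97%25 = 22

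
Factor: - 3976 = - 2^3* 7^1*71^1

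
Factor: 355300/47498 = 950/127 =2^1* 5^2*19^1 * 127^( - 1 ) 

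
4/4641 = 4/4641 = 0.00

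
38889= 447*87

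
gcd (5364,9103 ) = 1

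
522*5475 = 2857950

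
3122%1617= 1505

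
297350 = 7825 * 38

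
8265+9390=17655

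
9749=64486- 54737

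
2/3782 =1/1891 = 0.00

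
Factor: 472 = 2^3*59^1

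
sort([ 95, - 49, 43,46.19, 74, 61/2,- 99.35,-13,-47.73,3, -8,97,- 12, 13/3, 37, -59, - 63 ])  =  [-99.35, - 63,-59, -49, - 47.73, - 13 , -12, - 8, 3,13/3 , 61/2,37,43 , 46.19,74 , 95, 97]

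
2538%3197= 2538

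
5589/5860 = 5589/5860 = 0.95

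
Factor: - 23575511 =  - 23575511^1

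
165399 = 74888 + 90511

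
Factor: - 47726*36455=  -2^1*5^1*7^2*23^1*317^1*487^1= - 1739851330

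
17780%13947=3833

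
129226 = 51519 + 77707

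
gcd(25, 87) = 1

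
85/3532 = 85/3532 = 0.02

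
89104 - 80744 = 8360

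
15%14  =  1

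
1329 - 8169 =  - 6840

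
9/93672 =1/10408= 0.00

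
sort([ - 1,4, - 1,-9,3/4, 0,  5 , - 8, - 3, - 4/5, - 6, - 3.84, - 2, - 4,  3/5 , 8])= [ - 9, - 8, - 6, - 4, - 3.84,-3, - 2, - 1, - 1, - 4/5,0 , 3/5 , 3/4, 4, 5, 8]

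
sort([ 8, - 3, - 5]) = [ - 5, - 3, 8]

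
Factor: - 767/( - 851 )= 13^1*23^( - 1 )*37^ (-1 )*59^1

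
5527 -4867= 660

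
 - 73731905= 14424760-88156665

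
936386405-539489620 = 396896785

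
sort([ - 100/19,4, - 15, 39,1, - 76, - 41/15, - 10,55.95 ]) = [ - 76, - 15,-10, - 100/19, - 41/15 , 1,4,39 , 55.95] 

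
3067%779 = 730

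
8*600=4800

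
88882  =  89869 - 987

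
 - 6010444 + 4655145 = - 1355299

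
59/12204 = 59/12204= 0.00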